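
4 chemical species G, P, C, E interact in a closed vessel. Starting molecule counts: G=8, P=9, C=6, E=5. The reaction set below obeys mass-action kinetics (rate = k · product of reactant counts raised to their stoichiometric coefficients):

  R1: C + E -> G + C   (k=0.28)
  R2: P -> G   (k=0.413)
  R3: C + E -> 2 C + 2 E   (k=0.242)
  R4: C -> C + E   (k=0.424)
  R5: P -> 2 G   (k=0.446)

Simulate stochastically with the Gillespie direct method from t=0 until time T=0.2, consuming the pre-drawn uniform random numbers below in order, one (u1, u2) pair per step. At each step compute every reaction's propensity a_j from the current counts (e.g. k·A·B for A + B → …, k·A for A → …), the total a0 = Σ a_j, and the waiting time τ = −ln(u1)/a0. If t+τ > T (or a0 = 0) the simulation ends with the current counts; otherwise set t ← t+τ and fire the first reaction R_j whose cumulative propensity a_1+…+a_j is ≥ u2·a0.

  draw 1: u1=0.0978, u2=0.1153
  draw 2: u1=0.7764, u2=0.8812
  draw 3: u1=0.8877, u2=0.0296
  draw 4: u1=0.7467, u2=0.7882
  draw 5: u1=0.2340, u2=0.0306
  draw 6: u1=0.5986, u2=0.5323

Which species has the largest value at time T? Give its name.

Dominant species at T: G

t=0.000: G=8 P=9 C=6 E=5
Draw 1: a1=8.400, a2=3.717, a3=7.260, a4=2.544, a5=4.014, a0=25.935; τ=−ln(0.0978)/25.935=0.090 → t=0.090; u2·a0=0.1153·25.935=2.990 ≤ a1=8.400 → R1 fires; G=9 P=9 C=6 E=4
Draw 2: a1=6.720, a2=3.717, a3=5.808, a4=2.544, a5=4.014, a0=22.803; τ=−ln(0.7764)/22.803=0.011 → t=0.101; u2·a0=0.8812·22.803=20.094; a1+…+a4=18.789 < 20.094 ≤ a1+…+a5=22.803 → R5 fires; G=11 P=8 C=6 E=4
Draw 3: a1=6.720, a2=3.304, a3=5.808, a4=2.544, a5=3.568, a0=21.944; τ=−ln(0.8877)/21.944=0.005 → t=0.106; u2·a0=0.0296·21.944=0.650 ≤ a1=6.720 → R1 fires; G=12 P=8 C=6 E=3
Draw 4: a1=5.040, a2=3.304, a3=4.356, a4=2.544, a5=3.568, a0=18.812; τ=−ln(0.7467)/18.812=0.016 → t=0.122; u2·a0=0.7882·18.812=14.828; a1+…+a3=12.700 < 14.828 ≤ a1+…+a4=15.244 → R4 fires; G=12 P=8 C=6 E=4
Draw 5: a1=6.720, a2=3.304, a3=5.808, a4=2.544, a5=3.568, a0=21.944; τ=−ln(0.2340)/21.944=0.066 → t=0.188; u2·a0=0.0306·21.944=0.671 ≤ a1=6.720 → R1 fires; G=13 P=8 C=6 E=3
Draw 6: a1=5.040, a2=3.304, a3=4.356, a4=2.544, a5=3.568, a0=18.812; τ=−ln(0.5986)/18.812=0.027 → t=0.215 > T=0.2: stop.
At T=0.2: G=13 P=8 C=6 E=3; the largest is G.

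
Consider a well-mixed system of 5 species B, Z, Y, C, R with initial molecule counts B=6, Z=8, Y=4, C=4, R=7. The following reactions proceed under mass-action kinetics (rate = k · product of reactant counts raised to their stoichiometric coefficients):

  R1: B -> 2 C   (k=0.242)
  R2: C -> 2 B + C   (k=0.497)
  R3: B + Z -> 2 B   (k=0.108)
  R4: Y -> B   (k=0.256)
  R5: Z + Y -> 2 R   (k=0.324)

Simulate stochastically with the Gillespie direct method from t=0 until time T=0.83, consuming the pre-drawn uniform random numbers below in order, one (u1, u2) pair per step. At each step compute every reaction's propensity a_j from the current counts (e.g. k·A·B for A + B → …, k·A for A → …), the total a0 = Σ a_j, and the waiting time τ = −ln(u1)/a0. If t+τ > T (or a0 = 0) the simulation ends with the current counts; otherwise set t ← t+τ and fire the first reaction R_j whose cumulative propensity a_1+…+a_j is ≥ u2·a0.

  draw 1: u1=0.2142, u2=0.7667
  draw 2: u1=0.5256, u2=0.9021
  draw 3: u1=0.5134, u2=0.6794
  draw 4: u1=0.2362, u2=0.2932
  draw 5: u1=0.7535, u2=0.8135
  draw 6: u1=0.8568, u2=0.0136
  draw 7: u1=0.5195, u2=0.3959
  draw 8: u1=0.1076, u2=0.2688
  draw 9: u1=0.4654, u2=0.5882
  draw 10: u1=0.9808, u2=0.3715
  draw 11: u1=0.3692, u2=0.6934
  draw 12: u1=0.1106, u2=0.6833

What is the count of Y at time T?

Y at T = 1

t=0.000: B=6 Z=8 Y=4 C=4 R=7
Draw 1: a1=1.452, a2=1.988, a3=5.184, a4=1.024, a5=10.368, a0=20.016; τ=−ln(0.2142)/20.016=0.077 → t=0.077; u2·a0=0.7667·20.016=15.346; a1+…+a4=9.648 < 15.346 ≤ a1+…+a5=20.016 → R5 fires; B=6 Z=7 Y=3 C=4 R=9
Draw 2: a1=1.452, a2=1.988, a3=4.536, a4=0.768, a5=6.804, a0=15.548; τ=−ln(0.5256)/15.548=0.041 → t=0.118; u2·a0=0.9021·15.548=14.026; a1+…+a4=8.744 < 14.026 ≤ a1+…+a5=15.548 → R5 fires; B=6 Z=6 Y=2 C=4 R=11
Draw 3: a1=1.452, a2=1.988, a3=3.888, a4=0.512, a5=3.888, a0=11.728; τ=−ln(0.5134)/11.728=0.057 → t=0.175; u2·a0=0.6794·11.728=7.968; a1+…+a4=7.840 < 7.968 ≤ a1+…+a5=11.728 → R5 fires; B=6 Z=5 Y=1 C=4 R=13
Draw 4: a1=1.452, a2=1.988, a3=3.240, a4=0.256, a5=1.620, a0=8.556; τ=−ln(0.2362)/8.556=0.169 → t=0.344; u2·a0=0.2932·8.556=2.509; a1=1.452 < 2.509 ≤ a1+a2=3.440 → R2 fires; B=8 Z=5 Y=1 C=4 R=13
Draw 5: a1=1.936, a2=1.988, a3=4.320, a4=0.256, a5=1.620, a0=10.120; τ=−ln(0.7535)/10.120=0.028 → t=0.372; u2·a0=0.8135·10.120=8.233; a1+a2=3.924 < 8.233 ≤ a1+…+a3=8.244 → R3 fires; B=9 Z=4 Y=1 C=4 R=13
Draw 6: a1=2.178, a2=1.988, a3=3.888, a4=0.256, a5=1.296, a0=9.606; τ=−ln(0.8568)/9.606=0.016 → t=0.388; u2·a0=0.0136·9.606=0.131 ≤ a1=2.178 → R1 fires; B=8 Z=4 Y=1 C=6 R=13
Draw 7: a1=1.936, a2=2.982, a3=3.456, a4=0.256, a5=1.296, a0=9.926; τ=−ln(0.5195)/9.926=0.066 → t=0.454; u2·a0=0.3959·9.926=3.930; a1=1.936 < 3.930 ≤ a1+a2=4.918 → R2 fires; B=10 Z=4 Y=1 C=6 R=13
Draw 8: a1=2.420, a2=2.982, a3=4.320, a4=0.256, a5=1.296, a0=11.274; τ=−ln(0.1076)/11.274=0.198 → t=0.652; u2·a0=0.2688·11.274=3.030; a1=2.420 < 3.030 ≤ a1+a2=5.402 → R2 fires; B=12 Z=4 Y=1 C=6 R=13
Draw 9: a1=2.904, a2=2.982, a3=5.184, a4=0.256, a5=1.296, a0=12.622; τ=−ln(0.4654)/12.622=0.061 → t=0.712; u2·a0=0.5882·12.622=7.424; a1+a2=5.886 < 7.424 ≤ a1+…+a3=11.070 → R3 fires; B=13 Z=3 Y=1 C=6 R=13
Draw 10: a1=3.146, a2=2.982, a3=4.212, a4=0.256, a5=0.972, a0=11.568; τ=−ln(0.9808)/11.568=0.002 → t=0.714; u2·a0=0.3715·11.568=4.298; a1=3.146 < 4.298 ≤ a1+a2=6.128 → R2 fires; B=15 Z=3 Y=1 C=6 R=13
Draw 11: a1=3.630, a2=2.982, a3=4.860, a4=0.256, a5=0.972, a0=12.700; τ=−ln(0.3692)/12.700=0.078 → t=0.792; u2·a0=0.6934·12.700=8.806; a1+a2=6.612 < 8.806 ≤ a1+…+a3=11.472 → R3 fires; B=16 Z=2 Y=1 C=6 R=13
Draw 12: a1=3.872, a2=2.982, a3=3.456, a4=0.256, a5=0.648, a0=11.214; τ=−ln(0.1106)/11.214=0.196 → t=0.989 > T=0.83: stop.
Read off Y at T=0.83: 1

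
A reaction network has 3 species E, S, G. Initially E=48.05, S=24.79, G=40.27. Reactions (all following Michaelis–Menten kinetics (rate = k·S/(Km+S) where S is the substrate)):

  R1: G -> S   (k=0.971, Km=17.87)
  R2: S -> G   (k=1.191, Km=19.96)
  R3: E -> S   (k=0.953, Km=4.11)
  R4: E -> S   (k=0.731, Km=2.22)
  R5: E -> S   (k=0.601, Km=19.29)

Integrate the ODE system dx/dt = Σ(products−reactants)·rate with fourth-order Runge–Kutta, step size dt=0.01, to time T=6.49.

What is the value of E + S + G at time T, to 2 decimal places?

Value at T = 113.11

Check how each reaction changes W = E + S + G (weight of products minus weight of reactants):
R1: G -> S: (1·1) − (1·1) = 1 − 1 = 0
R2: S -> G: (1·1) − (1·1) = 1 − 1 = 0
R3: E -> S: (1·1) − (1·1) = 1 − 1 = 0
R4: E -> S: (1·1) − (1·1) = 1 − 1 = 0
R5: E -> S: (1·1) − (1·1) = 1 − 1 = 0
Every reaction leaves W unchanged, so W is conserved and no simulation is needed: W(T) = W(0) = 48.05 + 24.79 + 40.27 = 113.11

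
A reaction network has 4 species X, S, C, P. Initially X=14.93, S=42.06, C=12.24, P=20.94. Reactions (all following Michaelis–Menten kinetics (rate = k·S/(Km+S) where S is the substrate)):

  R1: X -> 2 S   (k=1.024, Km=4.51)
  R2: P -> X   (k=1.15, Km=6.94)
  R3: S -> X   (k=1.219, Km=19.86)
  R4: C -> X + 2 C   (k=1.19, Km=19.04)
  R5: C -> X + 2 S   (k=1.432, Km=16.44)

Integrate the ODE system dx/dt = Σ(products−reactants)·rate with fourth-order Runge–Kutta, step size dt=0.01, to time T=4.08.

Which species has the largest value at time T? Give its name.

Dominant species at T: S

RK4 with dt=0.01: 408 steps to T=4.08. Trajectory (selected grid times):
t=0.00: X=14.93 S=42.06 C=12.24 P=20.94
t=0.45: X=15.82 S=42.95 C=12.17 P=20.55
t=0.91: X=16.72 S=43.86 C=12.11 P=20.16
t=1.36: X=17.60 S=44.76 C=12.04 P=19.77
t=1.81: X=18.47 S=45.66 C=11.98 P=19.39
t=2.27: X=19.36 S=46.58 C=11.91 P=19.00
t=2.72: X=20.23 S=47.49 C=11.85 P=18.63
t=3.17: X=21.09 S=48.39 C=11.78 P=18.25
t=3.63: X=21.96 S=49.32 C=11.72 P=17.87
t=4.08: X=22.81 S=50.23 C=11.65 P=17.50
At T=4.08: X=22.81 S=50.23 C=11.65 P=17.50; the largest is S.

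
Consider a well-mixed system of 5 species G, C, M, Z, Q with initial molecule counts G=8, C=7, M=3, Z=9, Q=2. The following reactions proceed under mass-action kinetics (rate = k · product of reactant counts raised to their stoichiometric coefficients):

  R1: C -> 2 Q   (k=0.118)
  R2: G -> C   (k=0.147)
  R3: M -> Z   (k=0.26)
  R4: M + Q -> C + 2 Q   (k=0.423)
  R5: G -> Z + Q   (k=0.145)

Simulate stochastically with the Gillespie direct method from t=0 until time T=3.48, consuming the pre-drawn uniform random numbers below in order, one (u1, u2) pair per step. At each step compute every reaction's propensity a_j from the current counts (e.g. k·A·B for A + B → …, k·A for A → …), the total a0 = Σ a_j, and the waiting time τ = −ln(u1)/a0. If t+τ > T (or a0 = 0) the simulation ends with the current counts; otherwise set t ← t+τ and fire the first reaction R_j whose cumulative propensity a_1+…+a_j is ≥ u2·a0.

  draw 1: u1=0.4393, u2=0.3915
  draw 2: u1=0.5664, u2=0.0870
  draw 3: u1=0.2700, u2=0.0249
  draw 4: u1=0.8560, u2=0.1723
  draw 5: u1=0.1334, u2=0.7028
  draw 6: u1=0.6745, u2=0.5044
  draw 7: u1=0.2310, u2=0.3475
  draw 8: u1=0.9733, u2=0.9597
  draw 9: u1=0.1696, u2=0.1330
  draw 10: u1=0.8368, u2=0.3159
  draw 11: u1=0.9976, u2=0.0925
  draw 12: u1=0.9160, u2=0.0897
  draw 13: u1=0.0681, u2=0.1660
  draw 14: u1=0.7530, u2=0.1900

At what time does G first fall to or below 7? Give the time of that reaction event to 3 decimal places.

t=0.000: G=8 C=7 M=3 Z=9 Q=2
Draw 1: a1=0.826, a2=1.176, a3=0.780, a4=2.538, a5=1.160, a0=6.480; τ=−ln(0.4393)/6.480=0.127 → t=0.127; u2·a0=0.3915·6.480=2.537; a1+a2=2.002 < 2.537 ≤ a1+…+a3=2.782 → R3 fires; G=8 C=7 M=2 Z=10 Q=2
Draw 2: a1=0.826, a2=1.176, a3=0.520, a4=1.692, a5=1.160, a0=5.374; τ=−ln(0.5664)/5.374=0.106 → t=0.233; u2·a0=0.0870·5.374=0.468 ≤ a1=0.826 → R1 fires; G=8 C=6 M=2 Z=10 Q=4
Draw 3: a1=0.708, a2=1.176, a3=0.520, a4=3.384, a5=1.160, a0=6.948; τ=−ln(0.2700)/6.948=0.188 → t=0.421; u2·a0=0.0249·6.948=0.173 ≤ a1=0.708 → R1 fires; G=8 C=5 M=2 Z=10 Q=6
Draw 4: a1=0.590, a2=1.176, a3=0.520, a4=5.076, a5=1.160, a0=8.522; τ=−ln(0.8560)/8.522=0.018 → t=0.439; u2·a0=0.1723·8.522=1.468; a1=0.590 < 1.468 ≤ a1+a2=1.766 → R2 fires; G=7 C=6 M=2 Z=10 Q=6
Draw 5: a1=0.708, a2=1.029, a3=0.520, a4=5.076, a5=1.015, a0=8.348; τ=−ln(0.1334)/8.348=0.241 → t=0.681; u2·a0=0.7028·8.348=5.867; a1+…+a3=2.257 < 5.867 ≤ a1+…+a4=7.333 → R4 fires; G=7 C=7 M=1 Z=10 Q=7
Draw 6: a1=0.826, a2=1.029, a3=0.260, a4=2.961, a5=1.015, a0=6.091; τ=−ln(0.6745)/6.091=0.065 → t=0.745; u2·a0=0.5044·6.091=3.072; a1+…+a3=2.115 < 3.072 ≤ a1+…+a4=5.076 → R4 fires; G=7 C=8 M=0 Z=10 Q=8
Draw 7: a1=0.944, a2=1.029, a3=0.000, a4=0.000, a5=1.015, a0=2.988; τ=−ln(0.2310)/2.988=0.490 → t=1.236; u2·a0=0.3475·2.988=1.038; a1=0.944 < 1.038 ≤ a1+a2=1.973 → R2 fires; G=6 C=9 M=0 Z=10 Q=8
Draw 8: a1=1.062, a2=0.882, a3=0.000, a4=0.000, a5=0.870, a0=2.814; τ=−ln(0.9733)/2.814=0.010 → t=1.245; u2·a0=0.9597·2.814=2.701; a1+…+a4=1.944 < 2.701 ≤ a1+…+a5=2.814 → R5 fires; G=5 C=9 M=0 Z=11 Q=9
Draw 9: a1=1.062, a2=0.735, a3=0.000, a4=0.000, a5=0.725, a0=2.522; τ=−ln(0.1696)/2.522=0.704 → t=1.949; u2·a0=0.1330·2.522=0.335 ≤ a1=1.062 → R1 fires; G=5 C=8 M=0 Z=11 Q=11
Draw 10: a1=0.944, a2=0.735, a3=0.000, a4=0.000, a5=0.725, a0=2.404; τ=−ln(0.8368)/2.404=0.074 → t=2.023; u2·a0=0.3159·2.404=0.759 ≤ a1=0.944 → R1 fires; G=5 C=7 M=0 Z=11 Q=13
Draw 11: a1=0.826, a2=0.735, a3=0.000, a4=0.000, a5=0.725, a0=2.286; τ=−ln(0.9976)/2.286=0.001 → t=2.024; u2·a0=0.0925·2.286=0.211 ≤ a1=0.826 → R1 fires; G=5 C=6 M=0 Z=11 Q=15
Draw 12: a1=0.708, a2=0.735, a3=0.000, a4=0.000, a5=0.725, a0=2.168; τ=−ln(0.9160)/2.168=0.040 → t=2.065; u2·a0=0.0897·2.168=0.194 ≤ a1=0.708 → R1 fires; G=5 C=5 M=0 Z=11 Q=17
Draw 13: a1=0.590, a2=0.735, a3=0.000, a4=0.000, a5=0.725, a0=2.050; τ=−ln(0.0681)/2.050=1.311 → t=3.375; u2·a0=0.1660·2.050=0.340 ≤ a1=0.590 → R1 fires; G=5 C=4 M=0 Z=11 Q=19
Draw 14: a1=0.472, a2=0.735, a3=0.000, a4=0.000, a5=0.725, a0=1.932; τ=−ln(0.7530)/1.932=0.147 → t=3.522 > T=3.48: stop.
G first becomes ≤ 7 when it reaches 7 at the event at t=0.439.

Threshold first reached at t = 0.439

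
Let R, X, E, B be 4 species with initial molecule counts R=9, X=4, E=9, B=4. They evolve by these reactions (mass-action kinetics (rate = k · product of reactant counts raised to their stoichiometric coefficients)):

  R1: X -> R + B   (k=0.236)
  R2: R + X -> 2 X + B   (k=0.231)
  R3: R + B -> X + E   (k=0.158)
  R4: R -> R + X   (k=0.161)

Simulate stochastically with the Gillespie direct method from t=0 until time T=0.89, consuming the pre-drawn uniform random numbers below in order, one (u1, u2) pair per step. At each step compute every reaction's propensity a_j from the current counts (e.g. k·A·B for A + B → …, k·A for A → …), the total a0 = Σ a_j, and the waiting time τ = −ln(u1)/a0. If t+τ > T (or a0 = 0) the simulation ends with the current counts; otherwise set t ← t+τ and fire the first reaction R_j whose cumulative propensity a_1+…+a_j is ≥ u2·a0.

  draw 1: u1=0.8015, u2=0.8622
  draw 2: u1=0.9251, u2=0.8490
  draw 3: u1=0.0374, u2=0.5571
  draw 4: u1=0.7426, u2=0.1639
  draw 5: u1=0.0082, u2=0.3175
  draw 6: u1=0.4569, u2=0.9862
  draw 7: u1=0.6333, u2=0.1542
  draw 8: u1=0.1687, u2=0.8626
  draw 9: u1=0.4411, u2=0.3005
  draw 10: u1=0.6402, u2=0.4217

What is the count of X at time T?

t=0.000: R=9 X=4 E=9 B=4
Draw 1: a1=0.944, a2=8.316, a3=5.688, a4=1.449, a0=16.397; τ=−ln(0.8015)/16.397=0.013 → t=0.013; u2·a0=0.8622·16.397=14.137; a1+a2=9.260 < 14.137 ≤ a1+…+a3=14.948 → R3 fires; R=8 X=5 E=10 B=3
Draw 2: a1=1.180, a2=9.240, a3=3.792, a4=1.288, a0=15.500; τ=−ln(0.9251)/15.500=0.005 → t=0.019; u2·a0=0.8490·15.500=13.159; a1+a2=10.420 < 13.159 ≤ a1+…+a3=14.212 → R3 fires; R=7 X=6 E=11 B=2
Draw 3: a1=1.416, a2=9.702, a3=2.212, a4=1.127, a0=14.457; τ=−ln(0.0374)/14.457=0.227 → t=0.246; u2·a0=0.5571·14.457=8.054; a1=1.416 < 8.054 ≤ a1+a2=11.118 → R2 fires; R=6 X=7 E=11 B=3
Draw 4: a1=1.652, a2=9.702, a3=2.844, a4=0.966, a0=15.164; τ=−ln(0.7426)/15.164=0.020 → t=0.265; u2·a0=0.1639·15.164=2.485; a1=1.652 < 2.485 ≤ a1+a2=11.354 → R2 fires; R=5 X=8 E=11 B=4
Draw 5: a1=1.888, a2=9.240, a3=3.160, a4=0.805, a0=15.093; τ=−ln(0.0082)/15.093=0.318 → t=0.584; u2·a0=0.3175·15.093=4.792; a1=1.888 < 4.792 ≤ a1+a2=11.128 → R2 fires; R=4 X=9 E=11 B=5
Draw 6: a1=2.124, a2=8.316, a3=3.160, a4=0.644, a0=14.244; τ=−ln(0.4569)/14.244=0.055 → t=0.639; u2·a0=0.9862·14.244=14.047; a1+…+a3=13.600 < 14.047 ≤ a1+…+a4=14.244 → R4 fires; R=4 X=10 E=11 B=5
Draw 7: a1=2.360, a2=9.240, a3=3.160, a4=0.644, a0=15.404; τ=−ln(0.6333)/15.404=0.030 → t=0.668; u2·a0=0.1542·15.404=2.375; a1=2.360 < 2.375 ≤ a1+a2=11.600 → R2 fires; R=3 X=11 E=11 B=6
Draw 8: a1=2.596, a2=7.623, a3=2.844, a4=0.483, a0=13.546; τ=−ln(0.1687)/13.546=0.131 → t=0.800; u2·a0=0.8626·13.546=11.685; a1+a2=10.219 < 11.685 ≤ a1+…+a3=13.063 → R3 fires; R=2 X=12 E=12 B=5
Draw 9: a1=2.832, a2=5.544, a3=1.580, a4=0.322, a0=10.278; τ=−ln(0.4411)/10.278=0.080 → t=0.879; u2·a0=0.3005·10.278=3.089; a1=2.832 < 3.089 ≤ a1+a2=8.376 → R2 fires; R=1 X=13 E=12 B=6
Draw 10: a1=3.068, a2=3.003, a3=0.948, a4=0.161, a0=7.180; τ=−ln(0.6402)/7.180=0.062 → t=0.941 > T=0.89: stop.
Read off X at T=0.89: 13

X at T = 13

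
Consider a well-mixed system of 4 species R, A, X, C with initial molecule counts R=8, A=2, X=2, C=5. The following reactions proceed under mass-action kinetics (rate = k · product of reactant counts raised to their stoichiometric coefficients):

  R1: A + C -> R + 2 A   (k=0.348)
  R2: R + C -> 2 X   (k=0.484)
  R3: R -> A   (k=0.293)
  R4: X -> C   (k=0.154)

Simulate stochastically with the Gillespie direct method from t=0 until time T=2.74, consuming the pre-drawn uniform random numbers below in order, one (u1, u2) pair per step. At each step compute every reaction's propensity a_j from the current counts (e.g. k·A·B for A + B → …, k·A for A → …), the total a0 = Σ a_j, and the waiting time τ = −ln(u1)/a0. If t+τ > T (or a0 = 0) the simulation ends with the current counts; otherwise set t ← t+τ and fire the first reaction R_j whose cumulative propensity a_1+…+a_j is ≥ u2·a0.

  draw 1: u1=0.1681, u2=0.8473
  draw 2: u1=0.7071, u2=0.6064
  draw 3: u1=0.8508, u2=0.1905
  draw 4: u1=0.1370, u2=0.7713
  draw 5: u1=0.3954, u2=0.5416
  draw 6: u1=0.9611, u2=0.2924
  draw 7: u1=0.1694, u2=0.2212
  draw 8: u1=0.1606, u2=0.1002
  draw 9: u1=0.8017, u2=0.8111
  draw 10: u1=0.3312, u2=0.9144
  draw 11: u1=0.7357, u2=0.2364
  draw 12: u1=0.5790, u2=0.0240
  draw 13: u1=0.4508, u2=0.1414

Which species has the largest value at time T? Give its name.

t=0.000: R=8 A=2 X=2 C=5
Draw 1: a1=3.480, a2=19.360, a3=2.344, a4=0.308, a0=25.492; τ=−ln(0.1681)/25.492=0.070 → t=0.070; u2·a0=0.8473·25.492=21.599; a1=3.480 < 21.599 ≤ a1+a2=22.840 → R2 fires; R=7 A=2 X=4 C=4
Draw 2: a1=2.784, a2=13.552, a3=2.051, a4=0.616, a0=19.003; τ=−ln(0.7071)/19.003=0.018 → t=0.088; u2·a0=0.6064·19.003=11.523; a1=2.784 < 11.523 ≤ a1+a2=16.336 → R2 fires; R=6 A=2 X=6 C=3
Draw 3: a1=2.088, a2=8.712, a3=1.758, a4=0.924, a0=13.482; τ=−ln(0.8508)/13.482=0.012 → t=0.100; u2·a0=0.1905·13.482=2.568; a1=2.088 < 2.568 ≤ a1+a2=10.800 → R2 fires; R=5 A=2 X=8 C=2
Draw 4: a1=1.392, a2=4.840, a3=1.465, a4=1.232, a0=8.929; τ=−ln(0.1370)/8.929=0.223 → t=0.323; u2·a0=0.7713·8.929=6.887; a1+a2=6.232 < 6.887 ≤ a1+…+a3=7.697 → R3 fires; R=4 A=3 X=8 C=2
Draw 5: a1=2.088, a2=3.872, a3=1.172, a4=1.232, a0=8.364; τ=−ln(0.3954)/8.364=0.111 → t=0.434; u2·a0=0.5416·8.364=4.530; a1=2.088 < 4.530 ≤ a1+a2=5.960 → R2 fires; R=3 A=3 X=10 C=1
Draw 6: a1=1.044, a2=1.452, a3=0.879, a4=1.540, a0=4.915; τ=−ln(0.9611)/4.915=0.008 → t=0.442; u2·a0=0.2924·4.915=1.437; a1=1.044 < 1.437 ≤ a1+a2=2.496 → R2 fires; R=2 A=3 X=12 C=0
Draw 7: a1=0.000, a2=0.000, a3=0.586, a4=1.848, a0=2.434; τ=−ln(0.1694)/2.434=0.729 → t=1.171; u2·a0=0.2212·2.434=0.538; a1+a2=0.000 < 0.538 ≤ a1+…+a3=0.586 → R3 fires; R=1 A=4 X=12 C=0
Draw 8: a1=0.000, a2=0.000, a3=0.293, a4=1.848, a0=2.141; τ=−ln(0.1606)/2.141=0.854 → t=2.025; u2·a0=0.1002·2.141=0.215; a1+a2=0.000 < 0.215 ≤ a1+…+a3=0.293 → R3 fires; R=0 A=5 X=12 C=0
Draw 9: a1=0.000, a2=0.000, a3=0.000, a4=1.848, a0=1.848; τ=−ln(0.8017)/1.848=0.120 → t=2.145; u2·a0=0.8111·1.848=1.499; a1+…+a3=0.000 < 1.499 ≤ a1+…+a4=1.848 → R4 fires; R=0 A=5 X=11 C=1
Draw 10: a1=1.740, a2=0.000, a3=0.000, a4=1.694, a0=3.434; τ=−ln(0.3312)/3.434=0.322 → t=2.467; u2·a0=0.9144·3.434=3.140; a1+…+a3=1.740 < 3.140 ≤ a1+…+a4=3.434 → R4 fires; R=0 A=5 X=10 C=2
Draw 11: a1=3.480, a2=0.000, a3=0.000, a4=1.540, a0=5.020; τ=−ln(0.7357)/5.020=0.061 → t=2.528; u2·a0=0.2364·5.020=1.187 ≤ a1=3.480 → R1 fires; R=1 A=6 X=10 C=1
Draw 12: a1=2.088, a2=0.484, a3=0.293, a4=1.540, a0=4.405; τ=−ln(0.5790)/4.405=0.124 → t=2.652; u2·a0=0.0240·4.405=0.106 ≤ a1=2.088 → R1 fires; R=2 A=7 X=10 C=0
Draw 13: a1=0.000, a2=0.000, a3=0.586, a4=1.540, a0=2.126; τ=−ln(0.4508)/2.126=0.375 → t=3.027 > T=2.74: stop.
At T=2.74: R=2 A=7 X=10 C=0; the largest is X.

Dominant species at T: X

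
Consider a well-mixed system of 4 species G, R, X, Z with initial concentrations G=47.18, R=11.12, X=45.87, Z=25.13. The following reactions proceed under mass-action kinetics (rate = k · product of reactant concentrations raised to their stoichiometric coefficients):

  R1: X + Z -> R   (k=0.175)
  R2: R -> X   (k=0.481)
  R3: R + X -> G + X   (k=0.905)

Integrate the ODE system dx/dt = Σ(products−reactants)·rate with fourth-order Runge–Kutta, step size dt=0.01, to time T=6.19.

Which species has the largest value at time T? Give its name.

RK4 with dt=0.01: 619 steps to T=6.19. Trajectory (selected grid times):
t=0.00: G=47.18 R=11.12 X=45.87 Z=25.13
t=0.69: G=81.74 R=0.22 X=22.21 Z=0.93
t=1.38: G=82.78 R=0.02 X=21.38 Z=0.07
t=2.06: G=82.85 R=0.00 X=21.32 Z=0.01
t=2.75: G=82.86 R=0.00 X=21.31 Z=0.00
t=3.44: G=82.86 R=0.00 X=21.31 Z=0.00
t=4.13: G=82.86 R=0.00 X=21.31 Z=0.00
t=4.81: G=82.86 R=0.00 X=21.31 Z=0.00
t=5.50: G=82.86 R=0.00 X=21.31 Z=0.00
t=6.19: G=82.86 R=0.00 X=21.31 Z=0.00
At T=6.19: G=82.86 R=0.00 X=21.31 Z=0.00; the largest is G.

Dominant species at T: G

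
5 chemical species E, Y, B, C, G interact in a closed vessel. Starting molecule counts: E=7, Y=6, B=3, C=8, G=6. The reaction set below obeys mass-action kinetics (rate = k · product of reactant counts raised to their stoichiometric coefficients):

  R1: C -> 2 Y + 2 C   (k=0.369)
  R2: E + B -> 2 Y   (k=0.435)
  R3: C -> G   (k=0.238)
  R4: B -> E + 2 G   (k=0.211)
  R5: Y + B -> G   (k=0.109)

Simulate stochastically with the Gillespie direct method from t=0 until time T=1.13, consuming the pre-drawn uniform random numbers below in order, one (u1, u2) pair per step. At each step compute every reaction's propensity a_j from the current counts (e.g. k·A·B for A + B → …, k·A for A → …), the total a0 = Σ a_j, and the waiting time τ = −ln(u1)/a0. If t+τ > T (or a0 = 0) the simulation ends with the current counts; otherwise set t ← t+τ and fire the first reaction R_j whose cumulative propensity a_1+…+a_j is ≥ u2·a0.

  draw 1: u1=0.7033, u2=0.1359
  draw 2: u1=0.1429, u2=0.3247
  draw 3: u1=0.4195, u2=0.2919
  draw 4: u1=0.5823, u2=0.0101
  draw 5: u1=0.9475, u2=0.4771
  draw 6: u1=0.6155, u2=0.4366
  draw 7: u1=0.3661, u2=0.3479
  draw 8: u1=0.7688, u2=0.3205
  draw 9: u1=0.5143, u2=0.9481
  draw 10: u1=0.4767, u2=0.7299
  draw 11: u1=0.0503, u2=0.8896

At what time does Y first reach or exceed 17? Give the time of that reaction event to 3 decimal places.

t=0.000: E=7 Y=6 B=3 C=8 G=6
Draw 1: a1=2.952, a2=9.135, a3=1.904, a4=0.633, a5=1.962, a0=16.586; τ=−ln(0.7033)/16.586=0.021 → t=0.021; u2·a0=0.1359·16.586=2.254 ≤ a1=2.952 → R1 fires; E=7 Y=8 B=3 C=9 G=6
Draw 2: a1=3.321, a2=9.135, a3=2.142, a4=0.633, a5=2.616, a0=17.847; τ=−ln(0.1429)/17.847=0.109 → t=0.130; u2·a0=0.3247·17.847=5.795; a1=3.321 < 5.795 ≤ a1+a2=12.456 → R2 fires; E=6 Y=10 B=2 C=9 G=6
Draw 3: a1=3.321, a2=5.220, a3=2.142, a4=0.422, a5=2.180, a0=13.285; τ=−ln(0.4195)/13.285=0.065 → t=0.196; u2·a0=0.2919·13.285=3.878; a1=3.321 < 3.878 ≤ a1+a2=8.541 → R2 fires; E=5 Y=12 B=1 C=9 G=6
Draw 4: a1=3.321, a2=2.175, a3=2.142, a4=0.211, a5=1.308, a0=9.157; τ=−ln(0.5823)/9.157=0.059 → t=0.255; u2·a0=0.0101·9.157=0.092 ≤ a1=3.321 → R1 fires; E=5 Y=14 B=1 C=10 G=6
Draw 5: a1=3.690, a2=2.175, a3=2.380, a4=0.211, a5=1.526, a0=9.982; τ=−ln(0.9475)/9.982=0.005 → t=0.260; u2·a0=0.4771·9.982=4.762; a1=3.690 < 4.762 ≤ a1+a2=5.865 → R2 fires; E=4 Y=16 B=0 C=10 G=6
Draw 6: a1=3.690, a2=0.000, a3=2.380, a4=0.000, a5=0.000, a0=6.070; τ=−ln(0.6155)/6.070=0.080 → t=0.340; u2·a0=0.4366·6.070=2.650 ≤ a1=3.690 → R1 fires; E=4 Y=18 B=0 C=11 G=6
Draw 7: a1=4.059, a2=0.000, a3=2.618, a4=0.000, a5=0.000, a0=6.677; τ=−ln(0.3661)/6.677=0.150 → t=0.491; u2·a0=0.3479·6.677=2.323 ≤ a1=4.059 → R1 fires; E=4 Y=20 B=0 C=12 G=6
Draw 8: a1=4.428, a2=0.000, a3=2.856, a4=0.000, a5=0.000, a0=7.284; τ=−ln(0.7688)/7.284=0.036 → t=0.527; u2·a0=0.3205·7.284=2.335 ≤ a1=4.428 → R1 fires; E=4 Y=22 B=0 C=13 G=6
Draw 9: a1=4.797, a2=0.000, a3=3.094, a4=0.000, a5=0.000, a0=7.891; τ=−ln(0.5143)/7.891=0.084 → t=0.611; u2·a0=0.9481·7.891=7.481; a1+a2=4.797 < 7.481 ≤ a1+…+a3=7.891 → R3 fires; E=4 Y=22 B=0 C=12 G=7
Draw 10: a1=4.428, a2=0.000, a3=2.856, a4=0.000, a5=0.000, a0=7.284; τ=−ln(0.4767)/7.284=0.102 → t=0.713; u2·a0=0.7299·7.284=5.317; a1+a2=4.428 < 5.317 ≤ a1+…+a3=7.284 → R3 fires; E=4 Y=22 B=0 C=11 G=8
Draw 11: a1=4.059, a2=0.000, a3=2.618, a4=0.000, a5=0.000, a0=6.677; τ=−ln(0.0503)/6.677=0.448 → t=1.160 > T=1.13: stop.
Y first becomes ≥ 17 when it reaches 18 at the event at t=0.340.

Threshold first reached at t = 0.340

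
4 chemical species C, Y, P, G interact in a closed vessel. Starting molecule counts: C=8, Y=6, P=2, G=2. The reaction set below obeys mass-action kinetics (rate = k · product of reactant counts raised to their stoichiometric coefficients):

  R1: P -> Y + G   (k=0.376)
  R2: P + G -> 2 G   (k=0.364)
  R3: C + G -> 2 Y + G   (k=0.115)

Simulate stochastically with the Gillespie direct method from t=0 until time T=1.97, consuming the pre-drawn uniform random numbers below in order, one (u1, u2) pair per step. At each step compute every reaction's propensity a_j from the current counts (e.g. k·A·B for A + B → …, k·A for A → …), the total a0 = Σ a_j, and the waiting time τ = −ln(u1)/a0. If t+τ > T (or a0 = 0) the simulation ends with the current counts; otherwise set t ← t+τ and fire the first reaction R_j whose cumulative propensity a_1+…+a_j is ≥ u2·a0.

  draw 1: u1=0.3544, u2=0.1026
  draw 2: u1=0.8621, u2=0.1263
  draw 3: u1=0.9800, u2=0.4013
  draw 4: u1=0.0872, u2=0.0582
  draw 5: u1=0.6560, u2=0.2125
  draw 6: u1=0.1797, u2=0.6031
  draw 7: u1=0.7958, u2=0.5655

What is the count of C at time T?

t=0.000: C=8 Y=6 P=2 G=2
Draw 1: a1=0.752, a2=1.456, a3=1.840, a0=4.048; τ=−ln(0.3544)/4.048=0.256 → t=0.256; u2·a0=0.1026·4.048=0.415 ≤ a1=0.752 → R1 fires; C=8 Y=7 P=1 G=3
Draw 2: a1=0.376, a2=1.092, a3=2.760, a0=4.228; τ=−ln(0.8621)/4.228=0.035 → t=0.291; u2·a0=0.1263·4.228=0.534; a1=0.376 < 0.534 ≤ a1+a2=1.468 → R2 fires; C=8 Y=7 P=0 G=4
Draw 3: a1=0.000, a2=0.000, a3=3.680, a0=3.680; τ=−ln(0.9800)/3.680=0.005 → t=0.297; u2·a0=0.4013·3.680=1.477; a1+a2=0.000 < 1.477 ≤ a1+…+a3=3.680 → R3 fires; C=7 Y=9 P=0 G=4
Draw 4: a1=0.000, a2=0.000, a3=3.220, a0=3.220; τ=−ln(0.0872)/3.220=0.758 → t=1.054; u2·a0=0.0582·3.220=0.187; a1+a2=0.000 < 0.187 ≤ a1+…+a3=3.220 → R3 fires; C=6 Y=11 P=0 G=4
Draw 5: a1=0.000, a2=0.000, a3=2.760, a0=2.760; τ=−ln(0.6560)/2.760=0.153 → t=1.207; u2·a0=0.2125·2.760=0.587; a1+a2=0.000 < 0.587 ≤ a1+…+a3=2.760 → R3 fires; C=5 Y=13 P=0 G=4
Draw 6: a1=0.000, a2=0.000, a3=2.300, a0=2.300; τ=−ln(0.1797)/2.300=0.746 → t=1.954; u2·a0=0.6031·2.300=1.387; a1+a2=0.000 < 1.387 ≤ a1+…+a3=2.300 → R3 fires; C=4 Y=15 P=0 G=4
Draw 7: a1=0.000, a2=0.000, a3=1.840, a0=1.840; τ=−ln(0.7958)/1.840=0.124 → t=2.078 > T=1.97: stop.
Read off C at T=1.97: 4

C at T = 4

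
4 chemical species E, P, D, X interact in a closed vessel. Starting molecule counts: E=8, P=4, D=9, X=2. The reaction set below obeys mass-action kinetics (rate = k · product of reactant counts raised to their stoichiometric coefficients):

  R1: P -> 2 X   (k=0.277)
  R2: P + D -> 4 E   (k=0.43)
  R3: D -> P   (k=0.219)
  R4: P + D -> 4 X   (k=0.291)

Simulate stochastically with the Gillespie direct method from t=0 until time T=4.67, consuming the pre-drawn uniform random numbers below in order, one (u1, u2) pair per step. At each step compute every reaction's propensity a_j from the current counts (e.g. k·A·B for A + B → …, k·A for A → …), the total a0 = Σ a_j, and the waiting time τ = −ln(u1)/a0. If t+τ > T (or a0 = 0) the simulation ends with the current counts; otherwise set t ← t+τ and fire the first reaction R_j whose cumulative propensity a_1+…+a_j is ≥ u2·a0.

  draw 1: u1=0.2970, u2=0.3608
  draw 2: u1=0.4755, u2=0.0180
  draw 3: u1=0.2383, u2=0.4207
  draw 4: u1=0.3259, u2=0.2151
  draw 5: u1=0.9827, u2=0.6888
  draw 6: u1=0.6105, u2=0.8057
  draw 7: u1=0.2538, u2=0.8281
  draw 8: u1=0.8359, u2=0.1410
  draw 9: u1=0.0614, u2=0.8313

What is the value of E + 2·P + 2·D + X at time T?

Check how each reaction changes W = E + 2·P + 2·D + X (weight of products minus weight of reactants):
R1: P -> 2 X: (1·2) − (2·1) = 2 − 2 = 0
R2: P + D -> 4 E: (1·4) − (2·1 + 2·1) = 4 − 4 = 0
R3: D -> P: (2·1) − (2·1) = 2 − 2 = 0
R4: P + D -> 4 X: (1·4) − (2·1 + 2·1) = 4 − 4 = 0
Every reaction leaves W unchanged, so W is conserved and no simulation is needed: W(T) = W(0) = 8 + 2·4 + 2·9 + 2 = 36

Value at T = 36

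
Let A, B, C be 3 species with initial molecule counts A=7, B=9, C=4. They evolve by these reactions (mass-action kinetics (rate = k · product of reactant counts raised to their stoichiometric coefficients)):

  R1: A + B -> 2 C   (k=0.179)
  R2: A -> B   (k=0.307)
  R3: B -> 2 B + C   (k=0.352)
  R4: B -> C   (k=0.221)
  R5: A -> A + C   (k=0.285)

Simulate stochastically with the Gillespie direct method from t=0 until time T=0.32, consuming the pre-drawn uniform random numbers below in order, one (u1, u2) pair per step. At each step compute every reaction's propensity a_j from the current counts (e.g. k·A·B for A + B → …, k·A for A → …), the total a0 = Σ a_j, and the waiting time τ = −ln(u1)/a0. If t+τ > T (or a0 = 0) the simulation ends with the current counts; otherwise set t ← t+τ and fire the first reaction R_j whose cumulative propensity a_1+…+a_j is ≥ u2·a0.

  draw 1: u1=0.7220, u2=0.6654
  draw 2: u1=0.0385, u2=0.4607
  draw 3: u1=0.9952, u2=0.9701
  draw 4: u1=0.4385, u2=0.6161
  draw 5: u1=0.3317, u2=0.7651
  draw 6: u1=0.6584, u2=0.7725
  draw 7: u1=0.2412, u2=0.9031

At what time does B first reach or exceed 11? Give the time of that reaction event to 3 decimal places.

t=0.000: A=7 B=9 C=4
Draw 1: a1=11.277, a2=2.149, a3=3.168, a4=1.989, a5=1.995, a0=20.578; τ=−ln(0.7220)/20.578=0.016 → t=0.016; u2·a0=0.6654·20.578=13.693; a1+a2=13.426 < 13.693 ≤ a1+…+a3=16.594 → R3 fires; A=7 B=10 C=5
Draw 2: a1=12.530, a2=2.149, a3=3.520, a4=2.210, a5=1.995, a0=22.404; τ=−ln(0.0385)/22.404=0.145 → t=0.161; u2·a0=0.4607·22.404=10.322 ≤ a1=12.530 → R1 fires; A=6 B=9 C=7
Draw 3: a1=9.666, a2=1.842, a3=3.168, a4=1.989, a5=1.710, a0=18.375; τ=−ln(0.9952)/18.375=0.000 → t=0.161; u2·a0=0.9701·18.375=17.826; a1+…+a4=16.665 < 17.826 ≤ a1+…+a5=18.375 → R5 fires; A=6 B=9 C=8
Draw 4: a1=9.666, a2=1.842, a3=3.168, a4=1.989, a5=1.710, a0=18.375; τ=−ln(0.4385)/18.375=0.045 → t=0.206; u2·a0=0.6161·18.375=11.321; a1=9.666 < 11.321 ≤ a1+a2=11.508 → R2 fires; A=5 B=10 C=8
Draw 5: a1=8.950, a2=1.535, a3=3.520, a4=2.210, a5=1.425, a0=17.640; τ=−ln(0.3317)/17.640=0.063 → t=0.269; u2·a0=0.7651·17.640=13.496; a1+a2=10.485 < 13.496 ≤ a1+…+a3=14.005 → R3 fires; A=5 B=11 C=9
Draw 6: a1=9.845, a2=1.535, a3=3.872, a4=2.431, a5=1.425, a0=19.108; τ=−ln(0.6584)/19.108=0.022 → t=0.291; u2·a0=0.7725·19.108=14.761; a1+a2=11.380 < 14.761 ≤ a1+…+a3=15.252 → R3 fires; A=5 B=12 C=10
Draw 7: a1=10.740, a2=1.535, a3=4.224, a4=2.652, a5=1.425, a0=20.576; τ=−ln(0.2412)/20.576=0.069 → t=0.360 > T=0.32: stop.
B first becomes ≥ 11 when it reaches 11 at the event at t=0.269.

Threshold first reached at t = 0.269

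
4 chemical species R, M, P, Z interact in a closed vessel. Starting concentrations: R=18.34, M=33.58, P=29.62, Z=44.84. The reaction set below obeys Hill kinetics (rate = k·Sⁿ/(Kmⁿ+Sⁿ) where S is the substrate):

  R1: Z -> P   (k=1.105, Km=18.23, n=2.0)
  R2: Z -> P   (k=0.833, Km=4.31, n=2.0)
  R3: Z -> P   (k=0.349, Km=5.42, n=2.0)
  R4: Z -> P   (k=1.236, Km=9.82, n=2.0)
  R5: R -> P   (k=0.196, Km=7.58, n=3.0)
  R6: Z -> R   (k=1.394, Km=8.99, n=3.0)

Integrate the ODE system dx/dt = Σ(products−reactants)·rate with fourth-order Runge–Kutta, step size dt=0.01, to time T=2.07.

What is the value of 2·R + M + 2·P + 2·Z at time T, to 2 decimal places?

Value at T = 219.18

Check how each reaction changes W = 2·R + M + 2·P + 2·Z (weight of products minus weight of reactants):
R1: Z -> P: (2·1) − (2·1) = 2 − 2 = 0
R2: Z -> P: (2·1) − (2·1) = 2 − 2 = 0
R3: Z -> P: (2·1) − (2·1) = 2 − 2 = 0
R4: Z -> P: (2·1) − (2·1) = 2 − 2 = 0
R5: R -> P: (2·1) − (2·1) = 2 − 2 = 0
R6: Z -> R: (2·1) − (2·1) = 2 − 2 = 0
Every reaction leaves W unchanged, so W is conserved and no simulation is needed: W(T) = W(0) = 2·18.34 + 33.58 + 2·29.62 + 2·44.84 = 219.18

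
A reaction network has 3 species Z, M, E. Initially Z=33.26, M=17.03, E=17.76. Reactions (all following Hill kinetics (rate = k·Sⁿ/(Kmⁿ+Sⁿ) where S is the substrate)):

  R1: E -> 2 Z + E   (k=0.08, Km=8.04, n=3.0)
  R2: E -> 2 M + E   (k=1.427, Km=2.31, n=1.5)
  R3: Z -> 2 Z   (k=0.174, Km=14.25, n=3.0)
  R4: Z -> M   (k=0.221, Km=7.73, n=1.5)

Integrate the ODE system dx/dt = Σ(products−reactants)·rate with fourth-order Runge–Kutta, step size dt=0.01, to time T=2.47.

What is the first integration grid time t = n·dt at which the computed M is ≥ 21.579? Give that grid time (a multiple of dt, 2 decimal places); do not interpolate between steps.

Threshold first reached at t = 1.56

RK4 with dt=0.01: 247 steps to T=2.47. Trajectory (selected grid times):
t=0.00: Z=33.26 M=17.03 E=17.76
t=0.27: Z=33.29 M=17.82 E=17.76
t=0.55: Z=33.32 M=18.64 E=17.76
t=0.82: Z=33.35 M=19.43 E=17.76
t=1.10: Z=33.38 M=20.25 E=17.76
t=1.37: Z=33.41 M=21.04 E=17.76
t=1.55: Z=33.43 M=21.56 E=17.76
t=1.56: Z=33.43 M=21.59 E=17.76
t=1.65: Z=33.44 M=21.86 E=17.76
t=1.92: Z=33.47 M=22.65 E=17.76
t=2.20: Z=33.50 M=23.46 E=17.76
t=2.47: Z=33.53 M=24.25 E=17.76
M(1.55)=21.564 < 21.579 but M(1.56)=21.593 ≥ 21.579, so the first grid time is t=1.56.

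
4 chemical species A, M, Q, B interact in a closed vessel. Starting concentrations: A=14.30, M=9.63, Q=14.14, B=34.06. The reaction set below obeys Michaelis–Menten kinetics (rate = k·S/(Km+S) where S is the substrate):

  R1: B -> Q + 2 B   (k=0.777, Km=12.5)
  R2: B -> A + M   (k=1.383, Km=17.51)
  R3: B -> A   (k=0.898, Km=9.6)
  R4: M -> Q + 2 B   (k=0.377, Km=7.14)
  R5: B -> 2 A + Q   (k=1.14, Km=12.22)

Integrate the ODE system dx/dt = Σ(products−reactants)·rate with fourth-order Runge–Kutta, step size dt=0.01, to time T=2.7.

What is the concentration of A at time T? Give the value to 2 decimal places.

RK4 with dt=0.01: 270 steps to T=2.7. Trajectory (selected grid times):
t=0.00: A=14.30 M=9.63 Q=14.14 B=34.06
t=0.30: A=15.29 M=9.84 Q=14.63 B=33.63
t=0.60: A=16.27 M=10.04 Q=15.11 B=33.20
t=0.90: A=17.25 M=10.25 Q=15.60 B=32.77
t=1.20: A=18.22 M=10.45 Q=16.08 B=32.34
t=1.50: A=19.19 M=10.65 Q=16.56 B=31.92
t=1.80: A=20.16 M=10.85 Q=17.05 B=31.51
t=2.10: A=21.13 M=11.05 Q=17.53 B=31.09
t=2.40: A=22.09 M=11.25 Q=18.01 B=30.68
t=2.70: A=23.04 M=11.44 Q=18.49 B=30.27
Read off A at T=2.7: 23.04

A at T = 23.04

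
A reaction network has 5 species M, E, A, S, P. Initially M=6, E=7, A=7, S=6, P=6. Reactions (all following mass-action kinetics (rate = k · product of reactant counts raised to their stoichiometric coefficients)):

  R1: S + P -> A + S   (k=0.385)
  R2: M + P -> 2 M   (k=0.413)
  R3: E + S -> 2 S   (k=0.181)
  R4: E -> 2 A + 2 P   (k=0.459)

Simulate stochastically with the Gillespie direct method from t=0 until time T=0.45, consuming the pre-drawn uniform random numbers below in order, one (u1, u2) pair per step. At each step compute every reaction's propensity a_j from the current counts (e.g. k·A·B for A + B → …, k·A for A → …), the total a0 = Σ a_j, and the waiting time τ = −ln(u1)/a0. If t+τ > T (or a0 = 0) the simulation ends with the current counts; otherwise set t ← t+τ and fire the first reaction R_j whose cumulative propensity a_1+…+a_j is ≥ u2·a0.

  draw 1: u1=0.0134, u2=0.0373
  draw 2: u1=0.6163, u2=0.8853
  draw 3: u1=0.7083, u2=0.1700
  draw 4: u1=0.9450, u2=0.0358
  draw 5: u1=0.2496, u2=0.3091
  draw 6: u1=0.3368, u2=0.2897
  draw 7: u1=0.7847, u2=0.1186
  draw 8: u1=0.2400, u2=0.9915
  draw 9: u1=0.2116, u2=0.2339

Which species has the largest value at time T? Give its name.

t=0.000: M=6 E=7 A=7 S=6 P=6
Draw 1: a1=13.860, a2=14.868, a3=7.602, a4=3.213, a0=39.543; τ=−ln(0.0134)/39.543=0.109 → t=0.109; u2·a0=0.0373·39.543=1.475 ≤ a1=13.860 → R1 fires; M=6 E=7 A=8 S=6 P=5
Draw 2: a1=11.550, a2=12.390, a3=7.602, a4=3.213, a0=34.755; τ=−ln(0.6163)/34.755=0.014 → t=0.123; u2·a0=0.8853·34.755=30.769; a1+a2=23.940 < 30.769 ≤ a1+…+a3=31.542 → R3 fires; M=6 E=6 A=8 S=7 P=5
Draw 3: a1=13.475, a2=12.390, a3=7.602, a4=2.754, a0=36.221; τ=−ln(0.7083)/36.221=0.010 → t=0.133; u2·a0=0.1700·36.221=6.158 ≤ a1=13.475 → R1 fires; M=6 E=6 A=9 S=7 P=4
Draw 4: a1=10.780, a2=9.912, a3=7.602, a4=2.754, a0=31.048; τ=−ln(0.9450)/31.048=0.002 → t=0.134; u2·a0=0.0358·31.048=1.112 ≤ a1=10.780 → R1 fires; M=6 E=6 A=10 S=7 P=3
Draw 5: a1=8.085, a2=7.434, a3=7.602, a4=2.754, a0=25.875; τ=−ln(0.2496)/25.875=0.054 → t=0.188; u2·a0=0.3091·25.875=7.998 ≤ a1=8.085 → R1 fires; M=6 E=6 A=11 S=7 P=2
Draw 6: a1=5.390, a2=4.956, a3=7.602, a4=2.754, a0=20.702; τ=−ln(0.3368)/20.702=0.053 → t=0.241; u2·a0=0.2897·20.702=5.997; a1=5.390 < 5.997 ≤ a1+a2=10.346 → R2 fires; M=7 E=6 A=11 S=7 P=1
Draw 7: a1=2.695, a2=2.891, a3=7.602, a4=2.754, a0=15.942; τ=−ln(0.7847)/15.942=0.015 → t=0.256; u2·a0=0.1186·15.942=1.891 ≤ a1=2.695 → R1 fires; M=7 E=6 A=12 S=7 P=0
Draw 8: a1=0.000, a2=0.000, a3=7.602, a4=2.754, a0=10.356; τ=−ln(0.2400)/10.356=0.138 → t=0.394; u2·a0=0.9915·10.356=10.268; a1+…+a3=7.602 < 10.268 ≤ a1+…+a4=10.356 → R4 fires; M=7 E=5 A=14 S=7 P=2
Draw 9: a1=5.390, a2=5.782, a3=6.335, a4=2.295, a0=19.802; τ=−ln(0.2116)/19.802=0.078 → t=0.472 > T=0.45: stop.
At T=0.45: M=7 E=5 A=14 S=7 P=2; the largest is A.

Dominant species at T: A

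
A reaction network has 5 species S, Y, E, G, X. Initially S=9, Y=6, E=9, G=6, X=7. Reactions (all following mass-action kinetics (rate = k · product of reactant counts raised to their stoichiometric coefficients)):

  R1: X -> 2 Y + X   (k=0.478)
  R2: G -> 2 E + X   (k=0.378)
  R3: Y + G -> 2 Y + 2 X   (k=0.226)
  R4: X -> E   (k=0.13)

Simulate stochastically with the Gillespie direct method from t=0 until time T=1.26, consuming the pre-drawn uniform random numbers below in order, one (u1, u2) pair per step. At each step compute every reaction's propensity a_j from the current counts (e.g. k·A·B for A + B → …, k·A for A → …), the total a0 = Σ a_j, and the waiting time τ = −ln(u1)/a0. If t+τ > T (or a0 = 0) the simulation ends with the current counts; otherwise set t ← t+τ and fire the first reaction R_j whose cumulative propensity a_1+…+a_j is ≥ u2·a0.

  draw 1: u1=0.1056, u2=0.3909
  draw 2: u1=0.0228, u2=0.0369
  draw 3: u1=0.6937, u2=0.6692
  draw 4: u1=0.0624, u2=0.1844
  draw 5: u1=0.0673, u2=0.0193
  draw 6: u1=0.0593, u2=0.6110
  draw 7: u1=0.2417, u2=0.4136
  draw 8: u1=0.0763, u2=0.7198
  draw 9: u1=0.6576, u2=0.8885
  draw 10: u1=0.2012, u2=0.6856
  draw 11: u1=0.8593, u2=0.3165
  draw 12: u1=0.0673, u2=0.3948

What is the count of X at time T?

X at T = 18

t=0.000: S=9 Y=6 E=9 G=6 X=7
Draw 1: a1=3.346, a2=2.268, a3=8.136, a4=0.910, a0=14.660; τ=−ln(0.1056)/14.660=0.153 → t=0.153; u2·a0=0.3909·14.660=5.731; a1+a2=5.614 < 5.731 ≤ a1+…+a3=13.750 → R3 fires; S=9 Y=7 E=9 G=5 X=9
Draw 2: a1=4.302, a2=1.890, a3=7.910, a4=1.170, a0=15.272; τ=−ln(0.0228)/15.272=0.248 → t=0.401; u2·a0=0.0369·15.272=0.564 ≤ a1=4.302 → R1 fires; S=9 Y=9 E=9 G=5 X=9
Draw 3: a1=4.302, a2=1.890, a3=10.170, a4=1.170, a0=17.532; τ=−ln(0.6937)/17.532=0.021 → t=0.422; u2·a0=0.6692·17.532=11.732; a1+a2=6.192 < 11.732 ≤ a1+…+a3=16.362 → R3 fires; S=9 Y=10 E=9 G=4 X=11
Draw 4: a1=5.258, a2=1.512, a3=9.040, a4=1.430, a0=17.240; τ=−ln(0.0624)/17.240=0.161 → t=0.583; u2·a0=0.1844·17.240=3.179 ≤ a1=5.258 → R1 fires; S=9 Y=12 E=9 G=4 X=11
Draw 5: a1=5.258, a2=1.512, a3=10.848, a4=1.430, a0=19.048; τ=−ln(0.0673)/19.048=0.142 → t=0.724; u2·a0=0.0193·19.048=0.368 ≤ a1=5.258 → R1 fires; S=9 Y=14 E=9 G=4 X=11
Draw 6: a1=5.258, a2=1.512, a3=12.656, a4=1.430, a0=20.856; τ=−ln(0.0593)/20.856=0.135 → t=0.860; u2·a0=0.6110·20.856=12.743; a1+a2=6.770 < 12.743 ≤ a1+…+a3=19.426 → R3 fires; S=9 Y=15 E=9 G=3 X=13
Draw 7: a1=6.214, a2=1.134, a3=10.170, a4=1.690, a0=19.208; τ=−ln(0.2417)/19.208=0.074 → t=0.934; u2·a0=0.4136·19.208=7.944; a1+a2=7.348 < 7.944 ≤ a1+…+a3=17.518 → R3 fires; S=9 Y=16 E=9 G=2 X=15
Draw 8: a1=7.170, a2=0.756, a3=7.232, a4=1.950, a0=17.108; τ=−ln(0.0763)/17.108=0.150 → t=1.084; u2·a0=0.7198·17.108=12.314; a1+a2=7.926 < 12.314 ≤ a1+…+a3=15.158 → R3 fires; S=9 Y=17 E=9 G=1 X=17
Draw 9: a1=8.126, a2=0.378, a3=3.842, a4=2.210, a0=14.556; τ=−ln(0.6576)/14.556=0.029 → t=1.113; u2·a0=0.8885·14.556=12.933; a1+…+a3=12.346 < 12.933 ≤ a1+…+a4=14.556 → R4 fires; S=9 Y=17 E=10 G=1 X=16
Draw 10: a1=7.648, a2=0.378, a3=3.842, a4=2.080, a0=13.948; τ=−ln(0.2012)/13.948=0.115 → t=1.228; u2·a0=0.6856·13.948=9.563; a1+a2=8.026 < 9.563 ≤ a1+…+a3=11.868 → R3 fires; S=9 Y=18 E=10 G=0 X=18
Draw 11: a1=8.604, a2=0.000, a3=0.000, a4=2.340, a0=10.944; τ=−ln(0.8593)/10.944=0.014 → t=1.242; u2·a0=0.3165·10.944=3.464 ≤ a1=8.604 → R1 fires; S=9 Y=20 E=10 G=0 X=18
Draw 12: a1=8.604, a2=0.000, a3=0.000, a4=2.340, a0=10.944; τ=−ln(0.0673)/10.944=0.247 → t=1.488 > T=1.26: stop.
Read off X at T=1.26: 18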